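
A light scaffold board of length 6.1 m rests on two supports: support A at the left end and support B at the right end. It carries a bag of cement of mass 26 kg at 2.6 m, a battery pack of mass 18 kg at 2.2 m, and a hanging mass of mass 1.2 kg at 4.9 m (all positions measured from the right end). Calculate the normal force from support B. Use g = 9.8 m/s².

R_B ≈ 261 N

Taking torques about support A:
Bag of cement: 26 × 9.8 = 254.8 N down at 2.6 m → arm 3.5 m, τ = 254.8 × 3.5 = 891.8 N·m clockwise.
Battery pack: 18 × 9.8 = 176.4 N down at 2.2 m → arm 3.9 m, τ = 176.4 × 3.9 = 688 N·m clockwise.
Hanging mass: 1.2 × 9.8 = 11.76 N down at 4.9 m → arm 1.2 m, τ = 11.76 × 1.2 = 14.11 N·m clockwise.
Net load moment about support A = 1594 N·m clockwise.
Reaction R at support B is upward at 0 m, arm 6.1 m → moment R × 6.1 counterclockwise.
Setting net torque to zero: R × 6.1 = 1594 → R = 261 N.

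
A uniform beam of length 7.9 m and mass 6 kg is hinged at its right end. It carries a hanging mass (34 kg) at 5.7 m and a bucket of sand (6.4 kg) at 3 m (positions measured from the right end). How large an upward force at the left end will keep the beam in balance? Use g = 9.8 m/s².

F ≈ 294 N

About the right end:
Beam weight: 6 × 9.8 = 58.8 N down at 3.95 m → arm 3.95 m, τ = 58.8 × 3.95 = 232.3 N·m counterclockwise.
Hanging mass: 34 × 9.8 = 333.2 N down at 5.7 m → arm 5.7 m, τ = 333.2 × 5.7 = 1899 N·m counterclockwise.
Bucket of sand: 6.4 × 9.8 = 62.72 N down at 3 m → arm 3 m, τ = 62.72 × 3 = 188.2 N·m counterclockwise.
Net moment of the loads = 2320 N·m counterclockwise.
The upward force F acts at the left end, arm 7.9 m, giving F × 7.9 clockwise.
Balancing moments: F × 7.9 = 2320, giving F = 2320 / 7.9 = 294 N.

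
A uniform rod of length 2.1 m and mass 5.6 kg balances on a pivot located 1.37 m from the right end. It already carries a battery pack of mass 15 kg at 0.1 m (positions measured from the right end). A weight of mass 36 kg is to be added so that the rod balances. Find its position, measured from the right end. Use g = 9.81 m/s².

x ≈ 1.95 m from the right end

Taking torques about the pivot (at 1.37 m from the right end):
Beam weight: 5.6 × 9.81 = 54.94 N down at 1.05 m → arm 0.32 m, τ = 54.94 × 0.32 = 17.58 N·m clockwise.
Battery pack: 15 × 9.81 = 147.2 N down at 0.1 m → arm 1.27 m, τ = 147.2 × 1.27 = 186.9 N·m clockwise.
Net moment of existing loads = 204.5 N·m clockwise.
The weight weighs 36 × 9.81 = 353.2 N and must supply an equal counterclockwise moment, so its lever arm about the pivot is 204.5 / 353.2 = 0.579 m.
That puts it at 1.37 + 0.579 = 1.95 m from the right end.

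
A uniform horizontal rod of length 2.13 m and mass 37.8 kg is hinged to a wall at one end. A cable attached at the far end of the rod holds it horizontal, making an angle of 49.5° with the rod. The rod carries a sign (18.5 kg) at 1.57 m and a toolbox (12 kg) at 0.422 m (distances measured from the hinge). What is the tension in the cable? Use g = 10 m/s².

Choose the hinge as the axis so the unknown hinge reaction has zero arm there.
Beam weight: 37.8 × 10 = 378 N down at 1.065 m → arm 1.065 m, τ = 378 × 1.065 = 402.6 N·m clockwise.
Sign: 18.5 × 10 = 185 N down at 1.57 m → arm 1.57 m, τ = 185 × 1.57 = 290.4 N·m clockwise.
Toolbox: 12 × 10 = 120 N down at 0.422 m → arm 0.422 m, τ = 120 × 0.422 = 50.64 N·m clockwise.
Total clockwise load moment = 743.6 N·m.
The cable tension T acts at 2.13 m; only its component perpendicular to the rod, T sinθ, produces torque. sin 49.5° = 0.7604.
For rotational equilibrium, T × 2.13 × 0.7604 = 743.6, so T = 743.6 / 1.62 = 459 N.

T ≈ 459 N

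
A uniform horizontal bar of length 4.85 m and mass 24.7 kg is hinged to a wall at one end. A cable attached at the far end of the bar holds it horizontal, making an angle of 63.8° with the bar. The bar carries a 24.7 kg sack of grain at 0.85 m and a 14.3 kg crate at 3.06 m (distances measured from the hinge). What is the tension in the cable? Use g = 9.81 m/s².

About the hinge:
Beam weight: 24.7 × 9.81 = 242.3 N down at 2.425 m → arm 2.425 m, τ = 242.3 × 2.425 = 587.6 N·m clockwise.
Sack of grain: 24.7 × 9.81 = 242.3 N down at 0.85 m → arm 0.85 m, τ = 242.3 × 0.85 = 206 N·m clockwise.
Crate: 14.3 × 9.81 = 140.3 N down at 3.06 m → arm 3.06 m, τ = 140.3 × 3.06 = 429.3 N·m clockwise.
Total clockwise load moment = 1223 N·m.
The cable tension T acts at 4.85 m; only its component perpendicular to the bar, T sinθ, produces torque. sin 63.8° = 0.8973.
Setting net torque to zero: T × 4.85 × 0.8973 = 1223 → T = 1223 / 4.352 = 281 N.

T ≈ 281 N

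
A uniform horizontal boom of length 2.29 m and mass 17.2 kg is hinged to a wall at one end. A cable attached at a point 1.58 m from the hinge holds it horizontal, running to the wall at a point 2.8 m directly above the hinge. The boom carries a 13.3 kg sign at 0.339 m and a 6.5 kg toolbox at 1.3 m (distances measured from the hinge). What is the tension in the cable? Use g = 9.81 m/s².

Taking torques about the hinge:
Beam weight: 17.2 × 9.81 = 168.7 N down at 1.145 m → arm 1.145 m, τ = 168.7 × 1.145 = 193.2 N·m clockwise.
Sign: 13.3 × 9.81 = 130.5 N down at 0.339 m → arm 0.339 m, τ = 130.5 × 0.339 = 44.24 N·m clockwise.
Toolbox: 6.5 × 9.81 = 63.77 N down at 1.3 m → arm 1.3 m, τ = 63.77 × 1.3 = 82.9 N·m clockwise.
Total clockwise load moment = 320.3 N·m.
The cable tension T acts at 1.58 m; only its component perpendicular to the boom, T sinθ, produces torque. sinθ = h/√(h²+d²) = 2.8/√(2.8²+1.58²) = 0.8709.
Balancing moments: T × 1.58 × 0.8709 = 320.3, giving T = 320.3 / 1.376 = 233 N.

T ≈ 233 N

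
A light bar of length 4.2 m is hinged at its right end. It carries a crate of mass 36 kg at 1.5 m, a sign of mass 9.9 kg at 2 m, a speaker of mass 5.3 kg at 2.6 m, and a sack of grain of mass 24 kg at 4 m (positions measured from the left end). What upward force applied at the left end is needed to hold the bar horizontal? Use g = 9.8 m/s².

About the right end:
Crate: 36 × 9.8 = 352.8 N down at 1.5 m → arm 2.7 m, τ = 352.8 × 2.7 = 952.6 N·m counterclockwise.
Sign: 9.9 × 9.8 = 97.02 N down at 2 m → arm 2.2 m, τ = 97.02 × 2.2 = 213.4 N·m counterclockwise.
Speaker: 5.3 × 9.8 = 51.94 N down at 2.6 m → arm 1.6 m, τ = 51.94 × 1.6 = 83.1 N·m counterclockwise.
Sack of grain: 24 × 9.8 = 235.2 N down at 4 m → arm 0.2 m, τ = 235.2 × 0.2 = 47.04 N·m counterclockwise.
Net moment of the loads = 1296 N·m counterclockwise.
The upward force F acts at the left end, arm 4.2 m, giving F × 4.2 clockwise.
For rotational equilibrium, F × 4.2 = 1296, so F = 1296 / 4.2 = 309 N.

F ≈ 309 N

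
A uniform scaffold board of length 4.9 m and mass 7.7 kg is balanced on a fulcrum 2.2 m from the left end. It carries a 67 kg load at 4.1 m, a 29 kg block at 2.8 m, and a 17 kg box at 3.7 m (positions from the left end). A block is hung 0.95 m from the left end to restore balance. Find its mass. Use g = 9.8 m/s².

Take moments about the fulcrum (at 2.2 m from the left end).
Beam weight: 7.7 × 9.8 = 75.46 N down at 2.45 m → arm 0.25 m, τ = 75.46 × 0.25 = 18.86 N·m clockwise.
Load: 67 × 9.8 = 656.6 N down at 4.1 m → arm 1.9 m, τ = 656.6 × 1.9 = 1248 N·m clockwise.
Block: 29 × 9.8 = 284.2 N down at 2.8 m → arm 0.6 m, τ = 284.2 × 0.6 = 170.5 N·m clockwise.
Box: 17 × 9.8 = 166.6 N down at 3.7 m → arm 1.5 m, τ = 166.6 × 1.5 = 249.9 N·m clockwise.
Net moment of known loads = 1687 N·m clockwise.
An unknown mass m at 0.95 m has arm 1.25 m; its moment is m·g·1.25 counterclockwise.
For rotational equilibrium, m × 9.8 × 1.25 = 1687, so m = 1687 / (9.8 × 1.25) = 138 kg.

m ≈ 138 kg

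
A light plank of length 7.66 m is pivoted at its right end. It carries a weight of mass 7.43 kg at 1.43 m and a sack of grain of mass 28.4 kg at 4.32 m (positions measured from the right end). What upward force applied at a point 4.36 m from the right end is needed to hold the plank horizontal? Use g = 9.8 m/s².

F ≈ 300 N

Taking torques about the right end:
Weight: 7.43 × 9.8 = 72.81 N down at 1.43 m → arm 1.43 m, τ = 72.81 × 1.43 = 104.1 N·m counterclockwise.
Sack of grain: 28.4 × 9.8 = 278.3 N down at 4.32 m → arm 4.32 m, τ = 278.3 × 4.32 = 1202 N·m counterclockwise.
Net moment of the loads = 1306 N·m counterclockwise.
The upward force F acts at a point 4.36 m from the right end, arm 4.36 m, giving F × 4.36 clockwise.
Setting net torque to zero: F × 4.36 = 1306 → F = 1306 / 4.36 = 300 N.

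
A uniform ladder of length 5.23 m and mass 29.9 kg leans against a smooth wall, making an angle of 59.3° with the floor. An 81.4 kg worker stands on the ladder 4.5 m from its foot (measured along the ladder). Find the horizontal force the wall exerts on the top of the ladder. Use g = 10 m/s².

Taking torques about the foot of the ladder:
Ladder weight 29.9×10 = 299 N acts at 2.615 m along the ladder; its horizontal arm is 2.615·cos59.3° = 1.335 m → τ = 399.2 N·m clockwise.
Worker: 81.4×10 = 814 N at 4.5 m → arm 2.297 m → τ = 1870 N·m clockwise.
Wall normal N acts horizontally at the top; its moment arm is the height L sinθ = 5.23·sin59.3° = 4.497 m, counterclockwise.
For rotational equilibrium, N × 4.497 = 2269, so N = 505 N.

N_wall ≈ 505 N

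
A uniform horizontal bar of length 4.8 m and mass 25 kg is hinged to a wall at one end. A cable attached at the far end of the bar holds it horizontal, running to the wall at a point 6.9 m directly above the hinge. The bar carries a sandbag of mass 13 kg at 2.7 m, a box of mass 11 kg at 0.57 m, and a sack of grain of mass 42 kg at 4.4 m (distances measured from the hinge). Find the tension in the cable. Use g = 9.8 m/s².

T ≈ 712 N

About the hinge:
Beam weight: 25 × 9.8 = 245 N down at 2.4 m → arm 2.4 m, τ = 245 × 2.4 = 588 N·m clockwise.
Sandbag: 13 × 9.8 = 127.4 N down at 2.7 m → arm 2.7 m, τ = 127.4 × 2.7 = 344 N·m clockwise.
Box: 11 × 9.8 = 107.8 N down at 0.57 m → arm 0.57 m, τ = 107.8 × 0.57 = 61.45 N·m clockwise.
Sack of grain: 42 × 9.8 = 411.6 N down at 4.4 m → arm 4.4 m, τ = 411.6 × 4.4 = 1811 N·m clockwise.
Total clockwise load moment = 2804 N·m.
The cable tension T acts at 4.8 m; only its component perpendicular to the bar, T sinθ, produces torque. sinθ = h/√(h²+d²) = 6.9/√(6.9²+4.8²) = 0.8209.
Στ = 0 ⇒ T × 4.8 × 0.8209 = 2804 ⇒ T = 2804 / 3.94 = 712 N.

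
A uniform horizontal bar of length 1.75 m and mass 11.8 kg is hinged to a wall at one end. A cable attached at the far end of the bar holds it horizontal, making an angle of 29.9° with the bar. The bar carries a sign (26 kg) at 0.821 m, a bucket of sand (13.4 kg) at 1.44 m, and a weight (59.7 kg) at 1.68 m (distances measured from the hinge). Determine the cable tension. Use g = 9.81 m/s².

T ≈ 1700 N

Choose the hinge as the axis so the unknown hinge reaction has zero arm there.
Beam weight: 11.8 × 9.81 = 115.8 N down at 0.875 m → arm 0.875 m, τ = 115.8 × 0.875 = 101.3 N·m clockwise.
Sign: 26 × 9.81 = 255.1 N down at 0.821 m → arm 0.821 m, τ = 255.1 × 0.821 = 209.4 N·m clockwise.
Bucket of sand: 13.4 × 9.81 = 131.5 N down at 1.44 m → arm 1.44 m, τ = 131.5 × 1.44 = 189.4 N·m clockwise.
Weight: 59.7 × 9.81 = 585.7 N down at 1.68 m → arm 1.68 m, τ = 585.7 × 1.68 = 984 N·m clockwise.
Total clockwise load moment = 1484 N·m.
The cable tension T acts at 1.75 m; only its component perpendicular to the bar, T sinθ, produces torque. sin 29.9° = 0.4985.
For rotational equilibrium, T × 1.75 × 0.4985 = 1484, so T = 1484 / 0.8724 = 1700 N.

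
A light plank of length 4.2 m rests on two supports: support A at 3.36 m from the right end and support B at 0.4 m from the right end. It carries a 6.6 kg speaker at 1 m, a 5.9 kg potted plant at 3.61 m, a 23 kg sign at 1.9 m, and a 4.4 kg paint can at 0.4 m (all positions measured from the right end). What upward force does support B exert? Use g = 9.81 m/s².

R_B ≈ 201 N

Taking torques about support A:
Speaker: 6.6 × 9.81 = 64.75 N down at 1 m → arm 2.36 m, τ = 64.75 × 2.36 = 152.8 N·m clockwise.
Potted plant: 5.9 × 9.81 = 57.88 N down at 3.61 m → arm 0.25 m, τ = 57.88 × 0.25 = 14.47 N·m counterclockwise.
Sign: 23 × 9.81 = 225.6 N down at 1.9 m → arm 1.46 m, τ = 225.6 × 1.46 = 329.4 N·m clockwise.
Paint can: 4.4 × 9.81 = 43.16 N down at 0.4 m → arm 2.96 m, τ = 43.16 × 2.96 = 127.8 N·m clockwise.
Net load moment about support A = 595.5 N·m clockwise.
Reaction R at support B is upward at 0.4 m, arm 2.96 m → moment R × 2.96 counterclockwise.
Στ = 0 ⇒ R × 2.96 = 595.5 ⇒ R = 201 N.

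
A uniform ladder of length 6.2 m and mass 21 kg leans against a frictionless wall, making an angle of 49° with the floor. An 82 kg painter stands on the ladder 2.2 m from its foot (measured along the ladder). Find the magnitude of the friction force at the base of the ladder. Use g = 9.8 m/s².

Choose the foot of the ladder as the axis so the floor normal and friction both act there and drop out.
Ladder weight 21×9.8 = 205.8 N acts at 3.1 m along the ladder; its horizontal arm is 3.1·cos49° = 2.034 m → τ = 418.6 N·m clockwise.
Painter: 82×9.8 = 803.6 N at 2.2 m → arm 1.443 m → τ = 1160 N·m clockwise.
Wall normal N acts horizontally at the top; its moment arm is the height L sinθ = 6.2·sin49° = 4.679 m, counterclockwise.
Στ = 0 ⇒ N × 4.679 = 1579 ⇒ N = 337 N.
ΣFx = 0: friction at the foot balances the wall's push, so f = N_wall = 337 N.

f ≈ 337 N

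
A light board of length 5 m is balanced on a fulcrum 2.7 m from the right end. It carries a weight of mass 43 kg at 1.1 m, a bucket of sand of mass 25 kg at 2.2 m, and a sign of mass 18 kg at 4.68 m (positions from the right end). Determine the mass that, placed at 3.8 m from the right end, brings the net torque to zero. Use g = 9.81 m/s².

m ≈ 41.5 kg

Take moments about the fulcrum (at 2.7 m from the right end).
Weight: 43 × 9.81 = 421.8 N down at 1.1 m → arm 1.6 m, τ = 421.8 × 1.6 = 674.9 N·m clockwise.
Bucket of sand: 25 × 9.81 = 245.2 N down at 2.2 m → arm 0.5 m, τ = 245.2 × 0.5 = 122.6 N·m clockwise.
Sign: 18 × 9.81 = 176.6 N down at 4.68 m → arm 1.98 m, τ = 176.6 × 1.98 = 349.7 N·m counterclockwise.
Net moment of known loads = 447.8 N·m clockwise.
An unknown mass m at 3.8 m has arm 1.1 m; its moment is m·g·1.1 counterclockwise.
Setting net torque to zero: m × 9.81 × 1.1 = 447.8 → m = 447.8 / (9.81 × 1.1) = 41.5 kg.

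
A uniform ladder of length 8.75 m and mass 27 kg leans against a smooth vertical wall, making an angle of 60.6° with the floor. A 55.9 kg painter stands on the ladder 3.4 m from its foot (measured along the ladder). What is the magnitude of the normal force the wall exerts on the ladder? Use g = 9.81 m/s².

Sum moments about the foot of the ladder (the floor normal and friction both act there and drop out).
Ladder weight 27×9.81 = 264.9 N acts at 4.375 m along the ladder; its horizontal arm is 4.375·cos60.6° = 2.148 m → τ = 569 N·m clockwise.
Painter: 55.9×9.81 = 548.4 N at 3.4 m → arm 1.669 m → τ = 915.3 N·m clockwise.
Wall normal N acts horizontally at the top; its moment arm is the height L sinθ = 8.75·sin60.6° = 7.623 m, counterclockwise.
For rotational equilibrium, N × 7.623 = 1484, so N = 195 N.

N_wall ≈ 195 N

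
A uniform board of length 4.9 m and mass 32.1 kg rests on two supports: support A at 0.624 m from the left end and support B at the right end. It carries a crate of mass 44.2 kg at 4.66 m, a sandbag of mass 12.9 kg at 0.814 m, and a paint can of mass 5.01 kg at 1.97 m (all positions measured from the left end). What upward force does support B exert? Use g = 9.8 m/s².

R_B ≈ 564 N

Take moments about support A.
Beam weight: 32.1 × 9.8 = 314.6 N down at 2.45 m → arm 1.826 m, τ = 314.6 × 1.826 = 574.5 N·m clockwise.
Crate: 44.2 × 9.8 = 433.2 N down at 4.66 m → arm 4.036 m, τ = 433.2 × 4.036 = 1748 N·m clockwise.
Sandbag: 12.9 × 9.8 = 126.4 N down at 0.814 m → arm 0.19 m, τ = 126.4 × 0.19 = 24.02 N·m clockwise.
Paint can: 5.01 × 9.8 = 49.1 N down at 1.97 m → arm 1.346 m, τ = 49.1 × 1.346 = 66.09 N·m clockwise.
Net load moment about support A = 2413 N·m clockwise.
Reaction R at support B is upward at 4.9 m, arm 4.276 m → moment R × 4.276 counterclockwise.
Balancing moments: R × 4.276 = 2413, giving R = 564 N.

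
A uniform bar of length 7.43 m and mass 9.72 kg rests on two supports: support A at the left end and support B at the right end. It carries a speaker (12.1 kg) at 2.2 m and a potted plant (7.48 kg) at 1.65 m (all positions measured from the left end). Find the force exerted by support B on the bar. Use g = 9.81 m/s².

R_B ≈ 99.1 N

Take moments about support A.
Beam weight: 9.72 × 9.81 = 95.35 N down at 3.715 m → arm 3.715 m, τ = 95.35 × 3.715 = 354.2 N·m clockwise.
Speaker: 12.1 × 9.81 = 118.7 N down at 2.2 m → arm 2.2 m, τ = 118.7 × 2.2 = 261.1 N·m clockwise.
Potted plant: 7.48 × 9.81 = 73.38 N down at 1.65 m → arm 1.65 m, τ = 73.38 × 1.65 = 121.1 N·m clockwise.
Net load moment about support A = 736.4 N·m clockwise.
Reaction R at support B is upward at 7.43 m, arm 7.43 m → moment R × 7.43 counterclockwise.
Στ = 0 ⇒ R × 7.43 = 736.4 ⇒ R = 99.1 N.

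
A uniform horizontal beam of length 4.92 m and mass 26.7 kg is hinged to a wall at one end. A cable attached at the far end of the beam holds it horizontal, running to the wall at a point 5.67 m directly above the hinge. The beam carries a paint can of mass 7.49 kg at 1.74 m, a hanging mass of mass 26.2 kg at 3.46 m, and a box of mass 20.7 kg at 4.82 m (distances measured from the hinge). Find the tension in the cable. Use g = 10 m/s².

Taking torques about the hinge:
Beam weight: 26.7 × 10 = 267 N down at 2.46 m → arm 2.46 m, τ = 267 × 2.46 = 656.8 N·m clockwise.
Paint can: 7.49 × 10 = 74.9 N down at 1.74 m → arm 1.74 m, τ = 74.9 × 1.74 = 130.3 N·m clockwise.
Hanging mass: 26.2 × 10 = 262 N down at 3.46 m → arm 3.46 m, τ = 262 × 3.46 = 906.5 N·m clockwise.
Box: 20.7 × 10 = 207 N down at 4.82 m → arm 4.82 m, τ = 207 × 4.82 = 997.7 N·m clockwise.
Total clockwise load moment = 2691 N·m.
The cable tension T acts at 4.92 m; only its component perpendicular to the beam, T sinθ, produces torque. sinθ = h/√(h²+d²) = 5.67/√(5.67²+4.92²) = 0.7553.
For rotational equilibrium, T × 4.92 × 0.7553 = 2691, so T = 2691 / 3.716 = 724 N.

T ≈ 724 N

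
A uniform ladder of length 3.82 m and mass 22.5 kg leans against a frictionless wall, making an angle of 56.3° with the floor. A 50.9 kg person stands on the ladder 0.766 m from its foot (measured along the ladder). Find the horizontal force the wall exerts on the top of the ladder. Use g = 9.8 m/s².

Choose the foot of the ladder as the axis so the floor normal and friction both act there and drop out.
Ladder weight 22.5×9.8 = 220.5 N acts at 1.91 m along the ladder; its horizontal arm is 1.91·cos56.3° = 1.06 m → τ = 233.7 N·m clockwise.
Person: 50.9×9.8 = 498.8 N at 0.766 m → arm 0.425 m → τ = 212 N·m clockwise.
Wall normal N acts horizontally at the top; its moment arm is the height L sinθ = 3.82·sin56.3° = 3.178 m, counterclockwise.
Setting net torque to zero: N × 3.178 = 445.7 → N = 140 N.

N_wall ≈ 140 N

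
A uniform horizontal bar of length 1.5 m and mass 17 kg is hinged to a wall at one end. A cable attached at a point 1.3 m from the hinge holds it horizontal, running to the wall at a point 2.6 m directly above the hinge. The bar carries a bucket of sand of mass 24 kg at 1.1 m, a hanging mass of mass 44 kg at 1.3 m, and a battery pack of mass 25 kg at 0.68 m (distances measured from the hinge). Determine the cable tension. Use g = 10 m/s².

T ≈ 975 N

Choose the hinge as the axis so the unknown hinge reaction has zero arm there.
Beam weight: 17 × 10 = 170 N down at 0.75 m → arm 0.75 m, τ = 170 × 0.75 = 127.5 N·m clockwise.
Bucket of sand: 24 × 10 = 240 N down at 1.1 m → arm 1.1 m, τ = 240 × 1.1 = 264 N·m clockwise.
Hanging mass: 44 × 10 = 440 N down at 1.3 m → arm 1.3 m, τ = 440 × 1.3 = 572 N·m clockwise.
Battery pack: 25 × 10 = 250 N down at 0.68 m → arm 0.68 m, τ = 250 × 0.68 = 170 N·m clockwise.
Total clockwise load moment = 1134 N·m.
The cable tension T acts at 1.3 m; only its component perpendicular to the bar, T sinθ, produces torque. sinθ = h/√(h²+d²) = 2.6/√(2.6²+1.3²) = 0.8944.
Στ = 0 ⇒ T × 1.3 × 0.8944 = 1134 ⇒ T = 1134 / 1.163 = 975 N.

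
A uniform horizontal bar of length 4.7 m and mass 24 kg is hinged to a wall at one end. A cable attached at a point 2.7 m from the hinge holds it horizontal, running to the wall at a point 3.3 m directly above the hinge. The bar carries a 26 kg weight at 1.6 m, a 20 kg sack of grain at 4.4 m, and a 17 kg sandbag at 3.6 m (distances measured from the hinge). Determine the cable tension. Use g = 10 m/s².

Taking torques about the hinge:
Beam weight: 24 × 10 = 240 N down at 2.35 m → arm 2.35 m, τ = 240 × 2.35 = 564 N·m clockwise.
Weight: 26 × 10 = 260 N down at 1.6 m → arm 1.6 m, τ = 260 × 1.6 = 416 N·m clockwise.
Sack of grain: 20 × 10 = 200 N down at 4.4 m → arm 4.4 m, τ = 200 × 4.4 = 880 N·m clockwise.
Sandbag: 17 × 10 = 170 N down at 3.6 m → arm 3.6 m, τ = 170 × 3.6 = 612 N·m clockwise.
Total clockwise load moment = 2472 N·m.
The cable tension T acts at 2.7 m; only its component perpendicular to the bar, T sinθ, produces torque. sinθ = h/√(h²+d²) = 3.3/√(3.3²+2.7²) = 0.774.
Setting net torque to zero: T × 2.7 × 0.774 = 2472 → T = 2472 / 2.09 = 1180 N.

T ≈ 1180 N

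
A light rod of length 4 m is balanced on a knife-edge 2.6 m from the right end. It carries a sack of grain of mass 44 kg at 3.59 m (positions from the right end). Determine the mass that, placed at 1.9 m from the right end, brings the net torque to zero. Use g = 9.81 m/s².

Choose the knife-edge (at 2.6 m from the right end) as the axis so the support reaction has zero arm there.
Sack of grain: 44 × 9.81 = 431.6 N down at 3.59 m → arm 0.99 m, τ = 431.6 × 0.99 = 427.3 N·m counterclockwise.
Net moment of known loads = 427.3 N·m counterclockwise.
An unknown mass m at 1.9 m has arm 0.7 m; its moment is m·g·0.7 clockwise.
Στ = 0 ⇒ m × 9.81 × 0.7 = 427.3 ⇒ m = 427.3 / (9.81 × 0.7) = 62.2 kg.

m ≈ 62.2 kg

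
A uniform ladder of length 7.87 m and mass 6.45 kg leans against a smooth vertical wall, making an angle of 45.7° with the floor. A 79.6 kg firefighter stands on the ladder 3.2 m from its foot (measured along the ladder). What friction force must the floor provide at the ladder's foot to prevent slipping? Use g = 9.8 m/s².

f ≈ 340 N

About the foot of the ladder:
Ladder weight 6.45×9.8 = 63.21 N acts at 3.935 m along the ladder; its horizontal arm is 3.935·cos45.7° = 2.748 m → τ = 173.7 N·m clockwise.
Firefighter: 79.6×9.8 = 780.1 N at 3.2 m → arm 2.235 m → τ = 1744 N·m clockwise.
Wall normal N acts horizontally at the top; its moment arm is the height L sinθ = 7.87·sin45.7° = 5.633 m, counterclockwise.
For rotational equilibrium, N × 5.633 = 1918, so N = 340 N.
ΣFx = 0: friction at the foot balances the wall's push, so f = N_wall = 340 N.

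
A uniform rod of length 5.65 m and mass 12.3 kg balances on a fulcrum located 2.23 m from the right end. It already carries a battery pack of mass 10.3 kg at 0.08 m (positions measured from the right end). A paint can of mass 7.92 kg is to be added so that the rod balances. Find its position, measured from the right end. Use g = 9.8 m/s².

x ≈ 4.1 m from the right end

Take moments about the fulcrum (at 2.23 m from the right end).
Beam weight: 12.3 × 9.8 = 120.5 N down at 2.825 m → arm 0.595 m, τ = 120.5 × 0.595 = 71.7 N·m counterclockwise.
Battery pack: 10.3 × 9.8 = 100.9 N down at 0.08 m → arm 2.15 m, τ = 100.9 × 2.15 = 216.9 N·m clockwise.
Net moment of existing loads = 145.2 N·m clockwise.
The paint can weighs 7.92 × 9.8 = 77.62 N and must supply an equal counterclockwise moment, so its lever arm about the fulcrum is 145.2 / 77.62 = 1.87 m.
That puts it at 2.23 + 1.87 = 4.1 m from the right end.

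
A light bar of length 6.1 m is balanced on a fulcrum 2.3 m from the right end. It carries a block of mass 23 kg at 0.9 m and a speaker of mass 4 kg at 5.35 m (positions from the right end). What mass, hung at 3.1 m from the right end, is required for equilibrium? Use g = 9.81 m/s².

m ≈ 25 kg

Sum moments about the fulcrum (at 2.3 m from the right end) (the support reaction has zero arm there).
Block: 23 × 9.81 = 225.6 N down at 0.9 m → arm 1.4 m, τ = 225.6 × 1.4 = 315.8 N·m clockwise.
Speaker: 4 × 9.81 = 39.24 N down at 5.35 m → arm 3.05 m, τ = 39.24 × 3.05 = 119.7 N·m counterclockwise.
Net moment of known loads = 196.1 N·m clockwise.
An unknown mass m at 3.1 m has arm 0.8 m; its moment is m·g·0.8 counterclockwise.
For rotational equilibrium, m × 9.81 × 0.8 = 196.1, so m = 196.1 / (9.81 × 0.8) = 25 kg.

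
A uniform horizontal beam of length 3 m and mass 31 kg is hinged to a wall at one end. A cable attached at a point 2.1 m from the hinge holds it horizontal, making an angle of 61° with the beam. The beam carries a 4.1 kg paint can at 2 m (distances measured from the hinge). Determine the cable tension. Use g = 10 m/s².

T ≈ 298 N

Taking torques about the hinge:
Beam weight: 31 × 10 = 310 N down at 1.5 m → arm 1.5 m, τ = 310 × 1.5 = 465 N·m clockwise.
Paint can: 4.1 × 10 = 41 N down at 2 m → arm 2 m, τ = 41 × 2 = 82 N·m clockwise.
Total clockwise load moment = 547 N·m.
The cable tension T acts at 2.1 m; only its component perpendicular to the beam, T sinθ, produces torque. sin 61° = 0.8746.
For rotational equilibrium, T × 2.1 × 0.8746 = 547, so T = 547 / 1.837 = 298 N.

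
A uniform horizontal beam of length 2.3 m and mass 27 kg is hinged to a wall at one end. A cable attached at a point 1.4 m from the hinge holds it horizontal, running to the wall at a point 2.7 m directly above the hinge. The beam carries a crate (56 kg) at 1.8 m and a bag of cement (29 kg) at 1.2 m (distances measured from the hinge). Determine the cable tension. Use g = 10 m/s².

T ≈ 1340 N

About the hinge:
Beam weight: 27 × 10 = 270 N down at 1.15 m → arm 1.15 m, τ = 270 × 1.15 = 310.5 N·m clockwise.
Crate: 56 × 10 = 560 N down at 1.8 m → arm 1.8 m, τ = 560 × 1.8 = 1008 N·m clockwise.
Bag of cement: 29 × 10 = 290 N down at 1.2 m → arm 1.2 m, τ = 290 × 1.2 = 348 N·m clockwise.
Total clockwise load moment = 1666 N·m.
The cable tension T acts at 1.4 m; only its component perpendicular to the beam, T sinθ, produces torque. sinθ = h/√(h²+d²) = 2.7/√(2.7²+1.4²) = 0.8878.
Στ = 0 ⇒ T × 1.4 × 0.8878 = 1666 ⇒ T = 1666 / 1.243 = 1340 N.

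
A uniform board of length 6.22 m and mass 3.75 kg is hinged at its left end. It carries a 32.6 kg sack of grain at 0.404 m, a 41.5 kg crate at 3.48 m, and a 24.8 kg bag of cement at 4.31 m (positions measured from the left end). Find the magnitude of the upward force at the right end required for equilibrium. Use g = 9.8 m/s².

Choose the left end as the axis so the unknown pivot reaction has zero arm there.
Beam weight: 3.75 × 9.8 = 36.75 N down at 3.11 m → arm 3.11 m, τ = 36.75 × 3.11 = 114.3 N·m clockwise.
Sack of grain: 32.6 × 9.8 = 319.5 N down at 0.404 m → arm 0.404 m, τ = 319.5 × 0.404 = 129.1 N·m clockwise.
Crate: 41.5 × 9.8 = 406.7 N down at 3.48 m → arm 3.48 m, τ = 406.7 × 3.48 = 1415 N·m clockwise.
Bag of cement: 24.8 × 9.8 = 243 N down at 4.31 m → arm 4.31 m, τ = 243 × 4.31 = 1047 N·m clockwise.
Net moment of the loads = 2705 N·m clockwise.
The upward force F acts at the right end, arm 6.22 m, giving F × 6.22 counterclockwise.
For rotational equilibrium, F × 6.22 = 2705, so F = 2705 / 6.22 = 435 N.

F ≈ 435 N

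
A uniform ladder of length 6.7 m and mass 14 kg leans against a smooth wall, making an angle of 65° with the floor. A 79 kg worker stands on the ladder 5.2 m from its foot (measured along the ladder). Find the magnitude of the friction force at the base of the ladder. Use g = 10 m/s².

Taking torques about the foot of the ladder:
Ladder weight 14×10 = 140 N acts at 3.35 m along the ladder; its horizontal arm is 3.35·cos65° = 1.416 m → τ = 198.2 N·m clockwise.
Worker: 79×10 = 790 N at 5.2 m → arm 2.198 m → τ = 1736 N·m clockwise.
Wall normal N acts horizontally at the top; its moment arm is the height L sinθ = 6.7·sin65° = 6.072 m, counterclockwise.
Balancing moments: N × 6.072 = 1934, giving N = 319 N.
ΣFx = 0: friction at the foot balances the wall's push, so f = N_wall = 319 N.

f ≈ 319 N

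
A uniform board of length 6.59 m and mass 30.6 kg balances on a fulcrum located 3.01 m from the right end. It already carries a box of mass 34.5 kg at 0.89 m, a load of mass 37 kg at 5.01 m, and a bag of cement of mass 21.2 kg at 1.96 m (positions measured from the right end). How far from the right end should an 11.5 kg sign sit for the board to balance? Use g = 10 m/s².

x ≈ 4.11 m from the right end

Choose the fulcrum (at 3.01 m from the right end) as the axis so the support reaction has zero arm there.
Beam weight: 30.6 × 10 = 306 N down at 3.295 m → arm 0.285 m, τ = 306 × 0.285 = 87.21 N·m counterclockwise.
Box: 34.5 × 10 = 345 N down at 0.89 m → arm 2.12 m, τ = 345 × 2.12 = 731.4 N·m clockwise.
Load: 37 × 10 = 370 N down at 5.01 m → arm 2 m, τ = 370 × 2 = 740 N·m counterclockwise.
Bag of cement: 21.2 × 10 = 212 N down at 1.96 m → arm 1.05 m, τ = 212 × 1.05 = 222.6 N·m clockwise.
Net moment of existing loads = 126.8 N·m clockwise.
The sign weighs 11.5 × 10 = 115 N and must supply an equal counterclockwise moment, so its lever arm about the fulcrum is 126.8 / 115 = 1.1 m.
That puts it at 3.01 + 1.1 = 4.11 m from the right end.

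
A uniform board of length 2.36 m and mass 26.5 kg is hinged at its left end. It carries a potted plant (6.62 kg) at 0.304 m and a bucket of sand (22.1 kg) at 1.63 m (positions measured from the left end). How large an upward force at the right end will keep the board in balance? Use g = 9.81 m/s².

F ≈ 288 N

About the left end:
Beam weight: 26.5 × 9.81 = 260 N down at 1.18 m → arm 1.18 m, τ = 260 × 1.18 = 306.8 N·m clockwise.
Potted plant: 6.62 × 9.81 = 64.94 N down at 0.304 m → arm 0.304 m, τ = 64.94 × 0.304 = 19.74 N·m clockwise.
Bucket of sand: 22.1 × 9.81 = 216.8 N down at 1.63 m → arm 1.63 m, τ = 216.8 × 1.63 = 353.4 N·m clockwise.
Net moment of the loads = 679.9 N·m clockwise.
The upward force F acts at the right end, arm 2.36 m, giving F × 2.36 counterclockwise.
Στ = 0 ⇒ F × 2.36 = 679.9 ⇒ F = 679.9 / 2.36 = 288 N.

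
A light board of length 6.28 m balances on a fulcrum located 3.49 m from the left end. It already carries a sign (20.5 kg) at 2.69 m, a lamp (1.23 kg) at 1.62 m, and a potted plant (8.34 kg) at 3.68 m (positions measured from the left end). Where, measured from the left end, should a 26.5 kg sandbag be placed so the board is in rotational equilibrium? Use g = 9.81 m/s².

x ≈ 4.14 m from the left end

About the fulcrum (at 3.49 m from the left end):
Sign: 20.5 × 9.81 = 201.1 N down at 2.69 m → arm 0.8 m, τ = 201.1 × 0.8 = 160.9 N·m counterclockwise.
Lamp: 1.23 × 9.81 = 12.07 N down at 1.62 m → arm 1.87 m, τ = 12.07 × 1.87 = 22.57 N·m counterclockwise.
Potted plant: 8.34 × 9.81 = 81.82 N down at 3.68 m → arm 0.19 m, τ = 81.82 × 0.19 = 15.55 N·m clockwise.
Net moment of existing loads = 167.9 N·m counterclockwise.
The sandbag weighs 26.5 × 9.81 = 260 N and must supply an equal clockwise moment, so its lever arm about the fulcrum is 167.9 / 260 = 0.646 m.
That puts it at 3.49 + 0.646 = 4.14 m from the left end.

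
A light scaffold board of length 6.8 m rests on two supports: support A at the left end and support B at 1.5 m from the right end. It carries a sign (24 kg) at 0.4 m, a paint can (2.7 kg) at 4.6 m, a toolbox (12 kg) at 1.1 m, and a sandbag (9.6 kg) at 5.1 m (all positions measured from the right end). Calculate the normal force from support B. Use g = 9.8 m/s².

Choose support A as the axis so its reaction then has zero moment arm.
Sign: 24 × 9.8 = 235.2 N down at 0.4 m → arm 6.4 m, τ = 235.2 × 6.4 = 1505 N·m clockwise.
Paint can: 2.7 × 9.8 = 26.46 N down at 4.6 m → arm 2.2 m, τ = 26.46 × 2.2 = 58.21 N·m clockwise.
Toolbox: 12 × 9.8 = 117.6 N down at 1.1 m → arm 5.7 m, τ = 117.6 × 5.7 = 670.3 N·m clockwise.
Sandbag: 9.6 × 9.8 = 94.08 N down at 5.1 m → arm 1.7 m, τ = 94.08 × 1.7 = 159.9 N·m clockwise.
Net load moment about support A = 2393 N·m clockwise.
Reaction R at support B is upward at 1.5 m, arm 5.3 m → moment R × 5.3 counterclockwise.
For rotational equilibrium, R × 5.3 = 2393, so R = 452 N.

R_B ≈ 452 N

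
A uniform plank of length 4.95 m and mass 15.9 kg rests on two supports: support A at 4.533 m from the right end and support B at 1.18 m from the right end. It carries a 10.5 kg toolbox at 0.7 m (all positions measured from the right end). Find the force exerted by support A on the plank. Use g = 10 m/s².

About support B:
Beam weight: 15.9 × 10 = 159 N down at 2.475 m → arm 1.295 m, τ = 159 × 1.295 = 205.9 N·m counterclockwise.
Toolbox: 10.5 × 10 = 105 N down at 0.7 m → arm 0.48 m, τ = 105 × 0.48 = 50.4 N·m clockwise.
Net load moment about support B = 155.5 N·m counterclockwise.
Reaction R at support A is upward at 4.533 m, arm 3.353 m → moment R × 3.353 clockwise.
Balancing moments: R × 3.353 = 155.5, giving R = 46.4 N.

R_A ≈ 46.4 N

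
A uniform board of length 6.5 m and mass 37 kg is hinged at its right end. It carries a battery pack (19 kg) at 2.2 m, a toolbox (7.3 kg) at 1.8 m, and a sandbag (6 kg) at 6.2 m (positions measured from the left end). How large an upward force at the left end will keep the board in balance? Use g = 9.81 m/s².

Sum moments about the right end (the unknown pivot reaction has zero arm there).
Beam weight: 37 × 9.81 = 363 N down at 3.25 m → arm 3.25 m, τ = 363 × 3.25 = 1180 N·m counterclockwise.
Battery pack: 19 × 9.81 = 186.4 N down at 2.2 m → arm 4.3 m, τ = 186.4 × 4.3 = 801.5 N·m counterclockwise.
Toolbox: 7.3 × 9.81 = 71.61 N down at 1.8 m → arm 4.7 m, τ = 71.61 × 4.7 = 336.6 N·m counterclockwise.
Sandbag: 6 × 9.81 = 58.86 N down at 6.2 m → arm 0.3 m, τ = 58.86 × 0.3 = 17.66 N·m counterclockwise.
Net moment of the loads = 2336 N·m counterclockwise.
The upward force F acts at the left end, arm 6.5 m, giving F × 6.5 clockwise.
For rotational equilibrium, F × 6.5 = 2336, so F = 2336 / 6.5 = 359 N.

F ≈ 359 N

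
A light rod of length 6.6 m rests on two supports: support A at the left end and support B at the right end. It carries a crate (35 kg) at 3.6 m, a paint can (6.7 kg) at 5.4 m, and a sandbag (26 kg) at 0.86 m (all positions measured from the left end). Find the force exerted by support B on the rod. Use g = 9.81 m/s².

Sum moments about support A (its reaction then has zero moment arm).
Crate: 35 × 9.81 = 343.4 N down at 3.6 m → arm 3.6 m, τ = 343.4 × 3.6 = 1236 N·m clockwise.
Paint can: 6.7 × 9.81 = 65.73 N down at 5.4 m → arm 5.4 m, τ = 65.73 × 5.4 = 354.9 N·m clockwise.
Sandbag: 26 × 9.81 = 255.1 N down at 0.86 m → arm 0.86 m, τ = 255.1 × 0.86 = 219.4 N·m clockwise.
Net load moment about support A = 1810 N·m clockwise.
Reaction R at support B is upward at 6.6 m, arm 6.6 m → moment R × 6.6 counterclockwise.
Στ = 0 ⇒ R × 6.6 = 1810 ⇒ R = 274 N.

R_B ≈ 274 N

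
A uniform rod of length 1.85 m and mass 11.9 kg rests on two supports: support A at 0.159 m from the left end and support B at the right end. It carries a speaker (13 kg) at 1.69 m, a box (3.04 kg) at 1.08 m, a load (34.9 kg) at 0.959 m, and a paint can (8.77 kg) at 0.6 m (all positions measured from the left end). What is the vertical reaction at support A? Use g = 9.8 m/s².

R_A ≈ 333 N

Taking torques about support B:
Beam weight: 11.9 × 9.8 = 116.6 N down at 0.925 m → arm 0.925 m, τ = 116.6 × 0.925 = 107.9 N·m counterclockwise.
Speaker: 13 × 9.8 = 127.4 N down at 1.69 m → arm 0.16 m, τ = 127.4 × 0.16 = 20.38 N·m counterclockwise.
Box: 3.04 × 9.8 = 29.79 N down at 1.08 m → arm 0.77 m, τ = 29.79 × 0.77 = 22.94 N·m counterclockwise.
Load: 34.9 × 9.8 = 342 N down at 0.959 m → arm 0.891 m, τ = 342 × 0.891 = 304.7 N·m counterclockwise.
Paint can: 8.77 × 9.8 = 85.95 N down at 0.6 m → arm 1.25 m, τ = 85.95 × 1.25 = 107.4 N·m counterclockwise.
Net load moment about support B = 563.3 N·m counterclockwise.
Reaction R at support A is upward at 0.159 m, arm 1.691 m → moment R × 1.691 clockwise.
Στ = 0 ⇒ R × 1.691 = 563.3 ⇒ R = 333 N.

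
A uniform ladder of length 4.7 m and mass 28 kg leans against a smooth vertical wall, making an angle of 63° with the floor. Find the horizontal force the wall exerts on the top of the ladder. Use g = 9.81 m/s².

N_wall ≈ 70 N

Sum moments about the foot of the ladder (the floor normal and friction both act there and drop out).
Ladder weight 28×9.81 = 274.7 N acts at 2.35 m along the ladder; its horizontal arm is 2.35·cos63° = 1.067 m → τ = 293.1 N·m clockwise.
Wall normal N acts horizontally at the top; its moment arm is the height L sinθ = 4.7·sin63° = 4.188 m, counterclockwise.
Balancing moments: N × 4.188 = 293.1, giving N = 70 N.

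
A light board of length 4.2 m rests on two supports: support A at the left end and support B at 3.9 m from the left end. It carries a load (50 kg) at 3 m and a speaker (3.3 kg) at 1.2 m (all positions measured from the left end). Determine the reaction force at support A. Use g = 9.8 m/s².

R_A ≈ 135 N

Taking torques about support B:
Load: 50 × 9.8 = 490 N down at 3 m → arm 0.9 m, τ = 490 × 0.9 = 441 N·m counterclockwise.
Speaker: 3.3 × 9.8 = 32.34 N down at 1.2 m → arm 2.7 m, τ = 32.34 × 2.7 = 87.32 N·m counterclockwise.
Net load moment about support B = 528.3 N·m counterclockwise.
Reaction R at support A is upward at 0 m, arm 3.9 m → moment R × 3.9 clockwise.
Setting net torque to zero: R × 3.9 = 528.3 → R = 135 N.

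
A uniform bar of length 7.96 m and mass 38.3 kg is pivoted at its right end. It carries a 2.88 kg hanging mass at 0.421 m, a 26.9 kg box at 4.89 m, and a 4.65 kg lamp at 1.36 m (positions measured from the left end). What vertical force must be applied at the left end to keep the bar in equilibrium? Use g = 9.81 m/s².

F ≈ 354 N

Taking torques about the right end:
Beam weight: 38.3 × 9.81 = 375.7 N down at 3.98 m → arm 3.98 m, τ = 375.7 × 3.98 = 1495 N·m counterclockwise.
Hanging mass: 2.88 × 9.81 = 28.25 N down at 0.421 m → arm 7.539 m, τ = 28.25 × 7.539 = 213 N·m counterclockwise.
Box: 26.9 × 9.81 = 263.9 N down at 4.89 m → arm 3.07 m, τ = 263.9 × 3.07 = 810.2 N·m counterclockwise.
Lamp: 4.65 × 9.81 = 45.62 N down at 1.36 m → arm 6.6 m, τ = 45.62 × 6.6 = 301.1 N·m counterclockwise.
Net moment of the loads = 2819 N·m counterclockwise.
The upward force F acts at the left end, arm 7.96 m, giving F × 7.96 clockwise.
Στ = 0 ⇒ F × 7.96 = 2819 ⇒ F = 2819 / 7.96 = 354 N.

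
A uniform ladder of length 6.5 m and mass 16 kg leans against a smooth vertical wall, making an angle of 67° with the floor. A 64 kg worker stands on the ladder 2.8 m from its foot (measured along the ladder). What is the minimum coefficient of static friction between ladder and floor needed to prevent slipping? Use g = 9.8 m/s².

μ_min ≈ 0.189

Taking torques about the foot of the ladder:
Ladder weight 16×9.8 = 156.8 N acts at 3.25 m along the ladder; its horizontal arm is 3.25·cos67° = 1.27 m → τ = 199.1 N·m clockwise.
Worker: 64×9.8 = 627.2 N at 2.8 m → arm 1.094 m → τ = 686.2 N·m clockwise.
Wall normal N acts horizontally at the top; its moment arm is the height L sinθ = 6.5·sin67° = 5.983 m, counterclockwise.
Setting net torque to zero: N × 5.983 = 885.3 → N = 148 N.
ΣFx = 0 ⇒ f = N_wall = 148 N. ΣFy = 0 ⇒ N_floor = 784 N.
μ_min = f / N_floor = 148 / 784 = 0.189.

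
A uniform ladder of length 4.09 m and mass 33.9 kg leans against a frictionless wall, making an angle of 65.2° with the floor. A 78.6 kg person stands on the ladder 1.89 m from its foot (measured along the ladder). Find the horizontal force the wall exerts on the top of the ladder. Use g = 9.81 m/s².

Sum moments about the foot of the ladder (the floor normal and friction both act there and drop out).
Ladder weight 33.9×9.81 = 332.6 N acts at 2.045 m along the ladder; its horizontal arm is 2.045·cos65.2° = 0.8578 m → τ = 285.3 N·m clockwise.
Person: 78.6×9.81 = 771.1 N at 1.89 m → arm 0.7928 m → τ = 611.3 N·m clockwise.
Wall normal N acts horizontally at the top; its moment arm is the height L sinθ = 4.09·sin65.2° = 3.713 m, counterclockwise.
Στ = 0 ⇒ N × 3.713 = 896.6 ⇒ N = 241 N.

N_wall ≈ 241 N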